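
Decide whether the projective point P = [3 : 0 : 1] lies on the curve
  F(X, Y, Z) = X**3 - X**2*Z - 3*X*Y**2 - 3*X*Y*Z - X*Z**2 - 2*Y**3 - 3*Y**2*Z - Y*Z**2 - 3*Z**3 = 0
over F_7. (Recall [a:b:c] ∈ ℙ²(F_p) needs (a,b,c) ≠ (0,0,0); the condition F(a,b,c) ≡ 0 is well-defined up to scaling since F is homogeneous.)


F(3,0,1) ≡ 5 (mod 7); P is NOT on the curve.

Evaluate F(3, 0, 1) term-by-term (mod 7).
  X**3 ↦ 1·27·1·1 = 27
  -X**2*Z ↦ -1·9·1·1 = -9
  -3*X*Y**2 ↦ -3·3·0·1 = 0
  -3*X*Y*Z ↦ -3·3·0·1 = 0
  -X*Z**2 ↦ -1·3·1·1 = -3
  -2*Y**3 ↦ -2·1·0·1 = 0
  -3*Y**2*Z ↦ -3·1·0·1 = 0
  -Y*Z**2 ↦ -1·1·0·1 = 0
  -3*Z**3 ↦ -3·1·1·1 = -3
Sum: F(3, 0, 1) = (27) + (-9) + (0) + (0) + (-3) + (0) + (0) + (0) + (-3) = 12.
Reducing mod 7: 12 ≡ 5 (mod 7).
Since F(a, b, c) ≡ 5 ≠ 0 (mod 7), P does NOT lie on the curve.


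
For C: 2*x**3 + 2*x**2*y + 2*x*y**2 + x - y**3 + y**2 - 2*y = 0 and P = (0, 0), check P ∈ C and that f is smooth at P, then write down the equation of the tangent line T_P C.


Tangent line at P: x - 2*y = 0.

Step 1: f(0, 0) = 0, so P lies on C.
Step 2: partial derivatives
  f_x(x, y) = 6*x**2 + 4*x*y + 2*y**2 + 1, f_y(x, y) = 2*x**2 + 4*x*y - 3*y**2 + 2*y - 2.
  f_x(P) = 1, f_y(P) = -2 (gradient nonzero, so P is smooth).
Step 3: tangent line at P: 1·(x − 0) + -2·(y − 0) = 0.
Expanding: x - 2*y = 0.


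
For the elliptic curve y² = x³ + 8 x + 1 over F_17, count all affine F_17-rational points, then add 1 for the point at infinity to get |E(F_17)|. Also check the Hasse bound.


Affine points = {(0, 1), (0, 16), (2, 5), (2, 12), (3, 1), (3, 16), (5, 8), (5, 9), (7, 3), (7, 14), (8, 4), (8, 13), (11, 3), (11, 14), (14, 1), (14, 16), (16, 3), (16, 14)}; affine count = 18; |E(F_17)| = 19.

Discriminant check: Δ ∝ 4a³ + 27b² = 4·8³ + 27·1² = 4·512 + 27·1 ≡ 1 (mod 17). Nonzero ⇒ E is nonsingular.
For each x ∈ F_17, compute rhs = x³ + 8·x + 1 mod 17, then count y ∈ F_17 with y² ≡ rhs.
  x = 0: rhs = 1, matching y values: 1, 16 (2 points).
  x = 1: rhs = 10, matching y values: none (0 points).
  x = 2: rhs = 8, matching y values: 5, 12 (2 points).
  x = 3: rhs = 1, matching y values: 1, 16 (2 points).
  x = 4: rhs = 12, matching y values: none (0 points).
  x = 5: rhs = 13, matching y values: 8, 9 (2 points).
  x = 6: rhs = 10, matching y values: none (0 points).
  x = 7: rhs = 9, matching y values: 3, 14 (2 points).
  x = 8: rhs = 16, matching y values: 4, 13 (2 points).
  x = 9: rhs = 3, matching y values: none (0 points).
  x = 10: rhs = 10, matching y values: none (0 points).
  x = 11: rhs = 9, matching y values: 3, 14 (2 points).
  x = 12: rhs = 6, matching y values: none (0 points).
  x = 13: rhs = 7, matching y values: none (0 points).
  x = 14: rhs = 1, matching y values: 1, 16 (2 points).
  x = 15: rhs = 11, matching y values: none (0 points).
  x = 16: rhs = 9, matching y values: 3, 14 (2 points).
Total affine count: 18.
Full point count |E(F_17)| = 18 + 1 = 19.
Hasse bound: |19 − (17+1)| = |1| = 1 ≤ 2√17 ≈ 8.2462 ✓.


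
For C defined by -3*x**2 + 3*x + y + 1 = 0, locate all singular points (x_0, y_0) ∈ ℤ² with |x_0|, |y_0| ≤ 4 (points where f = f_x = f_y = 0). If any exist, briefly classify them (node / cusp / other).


No singular points in the scanned grid; C is smooth there.

Compute partial derivatives:
  f_x = 3 - 6*x.
  f_y = 1.
f_y = 1 is a nonzero constant, so f_y never vanishes: no point (x, y) can satisfy f = f_x = f_y = 0. In particular no (x, y) ∈ {−4, ..., 4}² is singular; the curve is smooth.


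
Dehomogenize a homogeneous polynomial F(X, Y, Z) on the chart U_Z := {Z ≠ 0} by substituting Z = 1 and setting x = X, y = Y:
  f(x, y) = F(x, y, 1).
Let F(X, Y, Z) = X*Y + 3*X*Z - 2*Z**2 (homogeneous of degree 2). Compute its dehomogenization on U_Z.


f(x, y) = x*y + 3*x - 2

On U_Z we set Z = 1. Each monomial c·X^i·Y^j·Z^k in F becomes c·x^i·y^j·1^k = c·x^i·y^j.
Substituting Z = 1: F(X, Y, 1) = x*y + 3*x - 2.
Note: deg(f) ≤ deg(F) = 2; strict inequality happens when F is divisible by Z (lost terms).


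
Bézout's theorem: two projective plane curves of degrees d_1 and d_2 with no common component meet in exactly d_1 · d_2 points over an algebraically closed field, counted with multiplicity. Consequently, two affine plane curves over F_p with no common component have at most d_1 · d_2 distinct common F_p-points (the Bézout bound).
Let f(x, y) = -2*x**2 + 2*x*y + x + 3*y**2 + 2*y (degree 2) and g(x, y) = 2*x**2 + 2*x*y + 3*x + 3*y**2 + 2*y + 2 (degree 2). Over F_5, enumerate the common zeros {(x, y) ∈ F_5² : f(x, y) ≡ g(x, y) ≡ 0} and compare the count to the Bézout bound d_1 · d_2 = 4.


Common zeros: ∅; count = 0; Bézout bound = 4.

deg(f) = 2, deg(g) = 2, so Bézout bound = 4.
Scan x ∈ F_5. For each x, list the y ∈ F_5 with f(x, y) ≡ 0 and those with g(x, y) ≡ 0 (mod 5); the common zeros in that column are the intersection.
  x = 0: f ≡ 0 at y ∈ {0, 1}; g ≡ 0 at y ∈ {3}; common: ∅.
  x = 1: f ≡ 0 at y ∈ ∅; g ≡ 0 at y ∈ ∅; common: ∅.
  x = 2: f ≡ 0 at y ∈ ∅; g ≡ 0 at y ∈ {1, 2}; common: ∅.
  x = 3: f ≡ 0 at y ∈ {0, 4}; g ≡ 0 at y ∈ {1, 3}; common: ∅.
  x = 4: f ≡ 0 at y ∈ {1, 4}; g ≡ 0 at y ∈ ∅; common: ∅.
Collecting: common zeros = ∅, so the count is 0.
Comparison with the Bézout bound: 0 ≤ 4 = deg(f)·deg(g), as expected for curves with no common component (the affine F_5-count falls short of the bound because intersections may lie at infinity, over extension fields, or carry multiplicity).


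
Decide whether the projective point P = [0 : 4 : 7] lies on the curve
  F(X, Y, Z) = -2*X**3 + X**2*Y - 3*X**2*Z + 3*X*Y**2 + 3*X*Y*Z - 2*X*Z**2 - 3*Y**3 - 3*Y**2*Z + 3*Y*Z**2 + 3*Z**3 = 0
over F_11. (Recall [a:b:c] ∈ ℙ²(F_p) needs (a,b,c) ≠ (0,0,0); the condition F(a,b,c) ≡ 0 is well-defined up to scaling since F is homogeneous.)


F(0,4,7) ≡ 0 (mod 11); P is on the curve.

Evaluate F(0, 4, 7) term-by-term (mod 11).
  -2*X**3 ↦ -2·0·1·1 = 0
  X**2*Y ↦ 1·0·4·1 = 0
  -3*X**2*Z ↦ -3·0·1·7 = 0
  3*X*Y**2 ↦ 3·0·16·1 = 0
  3*X*Y*Z ↦ 3·0·4·7 = 0
  -2*X*Z**2 ↦ -2·0·1·49 = 0
  -3*Y**3 ↦ -3·1·64·1 = -192
  -3*Y**2*Z ↦ -3·1·16·7 = -336
  3*Y*Z**2 ↦ 3·1·4·49 = 588
  3*Z**3 ↦ 3·1·1·343 = 1029
Sum: F(0, 4, 7) = (0) + (0) + (0) + (0) + (0) + (0) + (-192) + (-336) + (588) + (1029) = 1089.
Reducing mod 11: 1089 ≡ 0 (mod 11).
Since F(a, b, c) ≡ 0 (mod 11), P lies on the curve.


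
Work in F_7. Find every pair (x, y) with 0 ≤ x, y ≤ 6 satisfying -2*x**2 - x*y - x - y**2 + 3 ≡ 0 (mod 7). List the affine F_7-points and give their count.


Affine F_7-points: {(1, 0), (1, 6), (2, 0), (2, 5), (3, 2), (6, 2), (6, 6)}; count = 7.

For each of the 49 pairs (x, y) ∈ F_7², evaluate f(x, y) mod 7. Record the zeros.
  x = 0: [0↦3, 1↦2, 2↦6, 3↦1, 4↦1, 5↦6, 6↦2]  zeros at y ∈ ∅
  x = 1: [0↦0, 1↦5, 2↦1, 3↦2, 4↦1, 5↦5, 6↦0]  zeros at y ∈ {0, 6}
  x = 2: [0↦0, 1↦4, 2↦6, 3↦6, 4↦4, 5↦0, 6↦1]  zeros at y ∈ {0, 5}
  x = 3: [0↦3, 1↦6, 2↦0, 3↦6, 4↦3, 5↦5, 6↦5]  zeros at y ∈ {2}
  x = 4: [0↦2, 1↦4, 2↦4, 3↦2, 4↦5, 5↦6, 6↦5]  zeros at y ∈ ∅
  x = 5: [0↦4, 1↦5, 2↦4, 3↦1, 4↦3, 5↦3, 6↦1]  zeros at y ∈ ∅
  x = 6: [0↦2, 1↦2, 2↦0, 3↦3, 4↦4, 5↦3, 6↦0]  zeros at y ∈ {2, 6}
Collecting zeros: affine points = {(1, 0), (1, 6), (2, 0), (2, 5), (3, 2), (6, 2), (6, 6)}.
Total count |C(F_7)_aff| = 7.


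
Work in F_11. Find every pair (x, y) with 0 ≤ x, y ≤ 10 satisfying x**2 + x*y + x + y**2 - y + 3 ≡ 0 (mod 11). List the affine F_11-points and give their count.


Affine F_11-points: {(0, 6), (2, 1), (2, 9), (4, 2), (4, 6), (5, 0), (5, 7), (7, 1), (7, 4), (9, 7), (10, 4), (10, 9)}; count = 12.

For each of the 121 pairs (x, y) ∈ F_11², evaluate f(x, y) mod 11. Record the zeros.
  x = 0: [0↦3, 1↦3, 2↦5, 3↦9, 4↦4, 5↦1, 6↦0, 7↦1, 8↦4, 9↦9, 10↦5]  zeros at y ∈ {6}
  x = 1: [0↦5, 1↦6, 2↦9, 3↦3, 4↦10, 5↦8, 6↦8, 7↦10, 8↦3, 9↦9, 10↦6]  zeros at y ∈ ∅
  x = 2: [0↦9, 1↦0, 2↦4, 3↦10, 4↦7, 5↦6, 6↦7, 7↦10, 8↦4, 9↦0, 10↦9]  zeros at y ∈ {1, 9}
  x = 3: [0↦4, 1↦7, 2↦1, 3↦8, 4↦6, 5↦6, 6↦8, 7↦1, 8↦7, 9↦4, 10↦3]  zeros at y ∈ ∅
  x = 4: [0↦1, 1↦5, 2↦0, 3↦8, 4↦7, 5↦8, 6↦0, 7↦5, 8↦1, 9↦10, 10↦10]  zeros at y ∈ {2, 6}
  x = 5: [0↦0, 1↦5, 2↦1, 3↦10, 4↦10, 5↦1, 6↦5, 7↦0, 8↦8, 9↦7, 10↦8]  zeros at y ∈ {0, 7}
  x = 6: [0↦1, 1↦7, 2↦4, 3↦3, 4↦4, 5↦7, 6↦1, 7↦8, 8↦6, 9↦6, 10↦8]  zeros at y ∈ ∅
  x = 7: [0↦4, 1↦0, 2↦9, 3↦9, 4↦0, 5↦4, 6↦10, 7↦7, 8↦6, 9↦7, 10↦10]  zeros at y ∈ {1, 4}
  x = 8: [0↦9, 1↦6, 2↦5, 3↦6, 4↦9, 5↦3, 6↦10, 7↦8, 8↦8, 9↦10, 10↦3]  zeros at y ∈ ∅
  x = 9: [0↦5, 1↦3, 2↦3, 3↦5, 4↦9, 5↦4, 6↦1, 7↦0, 8↦1, 9↦4, 10↦9]  zeros at y ∈ {7}
  x = 10: [0↦3, 1↦2, 2↦3, 3↦6, 4↦0, 5↦7, 6↦5, 7↦5, 8↦7, 9↦0, 10↦6]  zeros at y ∈ {4, 9}
Collecting zeros: affine points = {(0, 6), (2, 1), (2, 9), (4, 2), (4, 6), (5, 0), (5, 7), (7, 1), (7, 4), (9, 7), (10, 4), (10, 9)}.
Total count |C(F_11)_aff| = 12.


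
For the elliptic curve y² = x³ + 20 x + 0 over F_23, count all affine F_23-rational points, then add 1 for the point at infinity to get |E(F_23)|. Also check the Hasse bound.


Affine points = {(0, 0), (2, 5), (2, 18), (3, 8), (3, 15), (4, 11), (4, 12), (5, 8), (5, 15), (7, 0), (9, 9), (9, 14), (10, 2), (10, 21), (12, 6), (12, 17), (15, 8), (15, 15), (16, 0), (17, 3), (17, 20), (22, 5), (22, 18)}; affine count = 23; |E(F_23)| = 24.

Discriminant check: Δ ∝ 4a³ + 27b² = 4·20³ + 27·0² = 4·8000 + 27·0 ≡ 7 (mod 23). Nonzero ⇒ E is nonsingular.
For each x ∈ F_23, compute rhs = x³ + 20·x + 0 mod 23, then count y ∈ F_23 with y² ≡ rhs.
  x = 0: rhs = 0, matching y values: 0 (1 points).
  x = 1: rhs = 21, matching y values: none (0 points).
  x = 2: rhs = 2, matching y values: 5, 18 (2 points).
  x = 3: rhs = 18, matching y values: 8, 15 (2 points).
  x = 4: rhs = 6, matching y values: 11, 12 (2 points).
  x = 5: rhs = 18, matching y values: 8, 15 (2 points).
  x = 6: rhs = 14, matching y values: none (0 points).
  x = 7: rhs = 0, matching y values: 0 (1 points).
  x = 8: rhs = 5, matching y values: none (0 points).
  x = 9: rhs = 12, matching y values: 9, 14 (2 points).
  x = 10: rhs = 4, matching y values: 2, 21 (2 points).
  x = 11: rhs = 10, matching y values: none (0 points).
  x = 12: rhs = 13, matching y values: 6, 17 (2 points).
  x = 13: rhs = 19, matching y values: none (0 points).
  x = 14: rhs = 11, matching y values: none (0 points).
  x = 15: rhs = 18, matching y values: 8, 15 (2 points).
  x = 16: rhs = 0, matching y values: 0 (1 points).
  x = 17: rhs = 9, matching y values: 3, 20 (2 points).
  x = 18: rhs = 5, matching y values: none (0 points).
  x = 19: rhs = 17, matching y values: none (0 points).
  x = 20: rhs = 5, matching y values: none (0 points).
  x = 21: rhs = 21, matching y values: none (0 points).
  x = 22: rhs = 2, matching y values: 5, 18 (2 points).
Total affine count: 23.
Full point count |E(F_23)| = 23 + 1 = 24.
Hasse bound: |24 − (23+1)| = |0| = 0 ≤ 2√23 ≈ 9.5917 ✓.


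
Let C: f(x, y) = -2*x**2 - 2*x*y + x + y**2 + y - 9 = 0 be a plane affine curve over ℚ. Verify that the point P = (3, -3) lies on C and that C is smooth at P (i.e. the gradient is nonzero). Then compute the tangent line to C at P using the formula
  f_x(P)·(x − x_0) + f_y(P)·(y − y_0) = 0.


Tangent line at P: -5*x - 11*y - 18 = 0.

Step 1: f(3, -3) = 0, so P lies on C.
Step 2: partial derivatives
  f_x(x, y) = -4*x - 2*y + 1, f_y(x, y) = -2*x + 2*y + 1.
  f_x(P) = -5, f_y(P) = -11 (gradient nonzero, so P is smooth).
Step 3: tangent line at P: -5·(x − 3) + -11·(y − -3) = 0.
Expanding: -5*x - 11*y - 18 = 0.


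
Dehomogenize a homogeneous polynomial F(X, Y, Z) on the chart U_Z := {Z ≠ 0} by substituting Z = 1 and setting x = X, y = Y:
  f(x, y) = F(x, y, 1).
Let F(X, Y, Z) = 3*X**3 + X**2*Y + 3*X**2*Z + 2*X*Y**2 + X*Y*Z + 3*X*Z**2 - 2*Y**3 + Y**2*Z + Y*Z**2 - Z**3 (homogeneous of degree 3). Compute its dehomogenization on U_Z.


f(x, y) = 3*x**3 + x**2*y + 3*x**2 + 2*x*y**2 + x*y + 3*x - 2*y**3 + y**2 + y - 1

On U_Z we set Z = 1. Each monomial c·X^i·Y^j·Z^k in F becomes c·x^i·y^j·1^k = c·x^i·y^j.
Substituting Z = 1: F(X, Y, 1) = 3*x**3 + x**2*y + 3*x**2 + 2*x*y**2 + x*y + 3*x - 2*y**3 + y**2 + y - 1.
Note: deg(f) ≤ deg(F) = 3; strict inequality happens when F is divisible by Z (lost terms).


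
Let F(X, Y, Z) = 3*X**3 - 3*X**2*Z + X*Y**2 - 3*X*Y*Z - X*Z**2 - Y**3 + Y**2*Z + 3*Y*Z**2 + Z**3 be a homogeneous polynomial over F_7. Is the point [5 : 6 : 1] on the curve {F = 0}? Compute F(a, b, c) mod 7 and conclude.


F(5,6,1) ≡ 0 (mod 7); P is on the curve.

Evaluate F(5, 6, 1) term-by-term (mod 7).
  3*X**3 ↦ 3·125·1·1 = 375
  -3*X**2*Z ↦ -3·25·1·1 = -75
  X*Y**2 ↦ 1·5·36·1 = 180
  -3*X*Y*Z ↦ -3·5·6·1 = -90
  -X*Z**2 ↦ -1·5·1·1 = -5
  -Y**3 ↦ -1·1·216·1 = -216
  Y**2*Z ↦ 1·1·36·1 = 36
  3*Y*Z**2 ↦ 3·1·6·1 = 18
  Z**3 ↦ 1·1·1·1 = 1
Sum: F(5, 6, 1) = (375) + (-75) + (180) + (-90) + (-5) + (-216) + (36) + (18) + (1) = 224.
Reducing mod 7: 224 ≡ 0 (mod 7).
Since F(a, b, c) ≡ 0 (mod 7), P lies on the curve.


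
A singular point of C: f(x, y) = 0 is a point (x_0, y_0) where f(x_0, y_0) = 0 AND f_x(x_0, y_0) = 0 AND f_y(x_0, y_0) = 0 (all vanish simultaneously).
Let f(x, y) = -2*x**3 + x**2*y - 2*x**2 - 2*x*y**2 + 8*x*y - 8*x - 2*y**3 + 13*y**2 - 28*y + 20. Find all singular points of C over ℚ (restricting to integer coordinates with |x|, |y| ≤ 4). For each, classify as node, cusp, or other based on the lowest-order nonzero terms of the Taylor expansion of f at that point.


Singular points: {(0, 2)}; classification: cusp.

Compute partial derivatives:
  f_x = -6*x**2 + 2*x*y - 4*x - 2*y**2 + 8*y - 8.
  f_y = x**2 - 4*x*y + 8*x - 6*y**2 + 26*y - 28.
Scan x_0 ∈ {−4, ..., 4}. For each x_0, f_y(x_0, y) is a polynomial in y; find its integer roots y ∈ {−4, ..., 4}, then test f_x and f at those candidates.
  x = -4: f_y(-4, y) = -6*y**2 + 42*y - 44; no integer root y with |y| ≤ 4.
  x = -3: f_y(-3, y) = -6*y**2 + 38*y - 43; no integer root y with |y| ≤ 4.
  x = -2: f_y(-2, y) = -6*y**2 + 34*y - 40; vanishes at y ∈ {4}. (-2, 4): f_x = -40 ≠ 0.
  x = -1: f_y(-1, y) = -6*y**2 + 30*y - 35; no integer root y with |y| ≤ 4.
  x = 0: f_y(0, y) = -6*y**2 + 26*y - 28; vanishes at y ∈ {2}. (0, 2): f_x = 0, f = 0 — SINGULAR.
  x = 1: f_y(1, y) = -6*y**2 + 22*y - 19; no integer root y with |y| ≤ 4.
  x = 2: f_y(2, y) = -6*y**2 + 18*y - 8; no integer root y with |y| ≤ 4.
  x = 3: f_y(3, y) = -6*y**2 + 14*y + 5; no integer root y with |y| ≤ 4.
  x = 4: f_y(4, y) = -6*y**2 + 10*y + 20; no integer root y with |y| ≤ 4.
Only singular point on the grid: (0, 2).
Classify: substitute x = 0 + u, y = 2 + v and expand: f = -2*u**3 + u**2*v - 2*u*v**2 - 2*v**3 + v**2.
No constant or linear terms (consistent with a singular point). Quadratic part: v**2. Cubic part: -2*u**3 + u**2*v - 2*u*v**2 - 2*v**3.
The quadratic part v**2 is a perfect square, so there is a single (double) tangent line v = 0, i.e. y = 2. Restricting the cubic part to that line (v = 0) leaves -2*u**3 ≠ 0, so f is not divisible by v and the branch is v² ≈ 2*u**3 to lowest order — this is a cusp.
Classification: cusp.


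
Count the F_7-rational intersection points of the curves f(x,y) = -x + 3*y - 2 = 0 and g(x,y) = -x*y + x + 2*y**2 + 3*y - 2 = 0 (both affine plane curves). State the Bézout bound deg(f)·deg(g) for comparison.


Common zeros: ∅; count = 0; Bézout bound = 2.

deg(f) = 1, deg(g) = 2, so Bézout bound = 2.
Scan x ∈ F_7. For each x, list the y ∈ F_7 with f(x, y) ≡ 0 and those with g(x, y) ≡ 0 (mod 7); the common zeros in that column are the intersection.
  x = 0: f ≡ 0 at y ∈ {3}; g ≡ 0 at y ∈ {4, 5}; common: ∅.
  x = 1: f ≡ 0 at y ∈ {1}; g ≡ 0 at y ∈ ∅; common: ∅.
  x = 2: f ≡ 0 at y ∈ {6}; g ≡ 0 at y ∈ {0, 3}; common: ∅.
  x = 3: f ≡ 0 at y ∈ {4}; g ≡ 0 at y ∈ ∅; common: ∅.
  x = 4: f ≡ 0 at y ∈ {2}; g ≡ 0 at y ∈ ∅; common: ∅.
  x = 5: f ≡ 0 at y ∈ {0}; g ≡ 0 at y ∈ {2, 6}; common: ∅.
  x = 6: f ≡ 0 at y ∈ {5}; g ≡ 0 at y ∈ ∅; common: ∅.
Collecting: common zeros = ∅, so the count is 0.
Comparison with the Bézout bound: 0 ≤ 2 = deg(f)·deg(g), as expected for curves with no common component (the affine F_7-count falls short of the bound because intersections may lie at infinity, over extension fields, or carry multiplicity).


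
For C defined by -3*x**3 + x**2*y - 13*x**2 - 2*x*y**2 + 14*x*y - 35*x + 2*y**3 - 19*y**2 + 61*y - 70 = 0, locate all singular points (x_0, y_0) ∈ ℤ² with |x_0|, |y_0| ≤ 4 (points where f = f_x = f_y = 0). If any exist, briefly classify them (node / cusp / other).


Singular points: {(-1, 3)}; classification: node.

Compute partial derivatives:
  f_x = -9*x**2 + 2*x*y - 26*x - 2*y**2 + 14*y - 35.
  f_y = x**2 - 4*x*y + 14*x + 6*y**2 - 38*y + 61.
Scan x_0 ∈ {−4, ..., 4}. For each x_0, f_y(x_0, y) is a polynomial in y; find its integer roots y ∈ {−4, ..., 4}, then test f_x and f at those candidates.
  x = -4: f_y(-4, y) = 6*y**2 - 22*y + 21; no integer root y with |y| ≤ 4.
  x = -3: f_y(-3, y) = 6*y**2 - 26*y + 28; vanishes at y ∈ {2}. (-3, 2): f_x = -30 ≠ 0.
  x = -2: f_y(-2, y) = 6*y**2 - 30*y + 37; no integer root y with |y| ≤ 4.
  x = -1: f_y(-1, y) = 6*y**2 - 34*y + 48; vanishes at y ∈ {3}. (-1, 3): f_x = 0, f = 0 — SINGULAR.
  x = 0: f_y(0, y) = 6*y**2 - 38*y + 61; no integer root y with |y| ≤ 4.
  x = 1: f_y(1, y) = 6*y**2 - 42*y + 76; no integer root y with |y| ≤ 4.
  x = 2: f_y(2, y) = 6*y**2 - 46*y + 93; no integer root y with |y| ≤ 4.
  x = 3: f_y(3, y) = 6*y**2 - 50*y + 112; no integer root y with |y| ≤ 4.
  x = 4: f_y(4, y) = 6*y**2 - 54*y + 133; no integer root y with |y| ≤ 4.
Only singular point on the grid: (-1, 3).
Classify: substitute x = -1 + u, y = 3 + v and expand: f = -3*u**3 + u**2*v - u**2 - 2*u*v**2 + 2*v**3 + v**2.
No constant or linear terms (consistent with a singular point). Quadratic part: -u**2 + v**2. Cubic part: -3*u**3 + u**2*v - 2*u*v**2 + 2*v**3.
The quadratic part v**2 - u**2 = (v − u)(v + u) splits into two distinct linear factors, so there are two distinct tangent lines y − 3 = ±(x − -1) — this is a node (ordinary double point).
Classification: node.


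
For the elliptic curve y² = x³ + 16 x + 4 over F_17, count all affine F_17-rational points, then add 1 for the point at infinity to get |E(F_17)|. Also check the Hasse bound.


Affine points = {(0, 2), (0, 15), (1, 2), (1, 15), (4, 8), (4, 9), (7, 0), (8, 7), (8, 10), (10, 5), (10, 12), (11, 7), (11, 10), (15, 7), (15, 10), (16, 2), (16, 15)}; affine count = 17; |E(F_17)| = 18.

Discriminant check: Δ ∝ 4a³ + 27b² = 4·16³ + 27·4² = 4·4096 + 27·16 ≡ 3 (mod 17). Nonzero ⇒ E is nonsingular.
For each x ∈ F_17, compute rhs = x³ + 16·x + 4 mod 17, then count y ∈ F_17 with y² ≡ rhs.
  x = 0: rhs = 4, matching y values: 2, 15 (2 points).
  x = 1: rhs = 4, matching y values: 2, 15 (2 points).
  x = 2: rhs = 10, matching y values: none (0 points).
  x = 3: rhs = 11, matching y values: none (0 points).
  x = 4: rhs = 13, matching y values: 8, 9 (2 points).
  x = 5: rhs = 5, matching y values: none (0 points).
  x = 6: rhs = 10, matching y values: none (0 points).
  x = 7: rhs = 0, matching y values: 0 (1 points).
  x = 8: rhs = 15, matching y values: 7, 10 (2 points).
  x = 9: rhs = 10, matching y values: none (0 points).
  x = 10: rhs = 8, matching y values: 5, 12 (2 points).
  x = 11: rhs = 15, matching y values: 7, 10 (2 points).
  x = 12: rhs = 3, matching y values: none (0 points).
  x = 13: rhs = 12, matching y values: none (0 points).
  x = 14: rhs = 14, matching y values: none (0 points).
  x = 15: rhs = 15, matching y values: 7, 10 (2 points).
  x = 16: rhs = 4, matching y values: 2, 15 (2 points).
Total affine count: 17.
Full point count |E(F_17)| = 17 + 1 = 18.
Hasse bound: |18 − (17+1)| = |0| = 0 ≤ 2√17 ≈ 8.2462 ✓.


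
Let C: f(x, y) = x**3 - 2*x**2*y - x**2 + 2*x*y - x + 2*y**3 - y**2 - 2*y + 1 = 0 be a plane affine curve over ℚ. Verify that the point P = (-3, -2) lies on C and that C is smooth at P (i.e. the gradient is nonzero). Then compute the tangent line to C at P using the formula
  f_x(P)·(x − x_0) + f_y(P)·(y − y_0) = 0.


Tangent line at P: 4*x + 2*y + 16 = 0.

Step 1: f(-3, -2) = 0, so P lies on C.
Step 2: partial derivatives
  f_x(x, y) = 3*x**2 - 4*x*y - 2*x + 2*y - 1, f_y(x, y) = -2*x**2 + 2*x + 6*y**2 - 2*y - 2.
  f_x(P) = 4, f_y(P) = 2 (gradient nonzero, so P is smooth).
Step 3: tangent line at P: 4·(x − -3) + 2·(y − -2) = 0.
Expanding: 4*x + 2*y + 16 = 0.


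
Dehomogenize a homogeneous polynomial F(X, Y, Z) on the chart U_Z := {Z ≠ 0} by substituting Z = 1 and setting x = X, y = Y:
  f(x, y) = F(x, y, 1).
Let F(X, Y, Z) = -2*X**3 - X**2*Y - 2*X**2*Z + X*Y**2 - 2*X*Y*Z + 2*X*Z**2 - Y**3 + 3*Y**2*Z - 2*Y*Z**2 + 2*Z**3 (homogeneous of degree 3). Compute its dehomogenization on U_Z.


f(x, y) = -2*x**3 - x**2*y - 2*x**2 + x*y**2 - 2*x*y + 2*x - y**3 + 3*y**2 - 2*y + 2

On U_Z we set Z = 1. Each monomial c·X^i·Y^j·Z^k in F becomes c·x^i·y^j·1^k = c·x^i·y^j.
Substituting Z = 1: F(X, Y, 1) = -2*x**3 - x**2*y - 2*x**2 + x*y**2 - 2*x*y + 2*x - y**3 + 3*y**2 - 2*y + 2.
Note: deg(f) ≤ deg(F) = 3; strict inequality happens when F is divisible by Z (lost terms).


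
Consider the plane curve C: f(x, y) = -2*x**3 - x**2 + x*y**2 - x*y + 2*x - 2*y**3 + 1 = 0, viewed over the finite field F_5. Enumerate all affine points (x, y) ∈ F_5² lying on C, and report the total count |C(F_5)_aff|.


Affine F_5-points: {(0, 2), (1, 0), (2, 0), (4, 0), (4, 3), (4, 4)}; count = 6.

For each of the 25 pairs (x, y) ∈ F_5², evaluate f(x, y) mod 5. Record the zeros.
  x = 0: [0↦1, 1↦4, 2↦0, 3↦2, 4↦3]  zeros at y ∈ {2}
  x = 1: [0↦0, 1↦3, 2↦1, 3↦2, 4↦4]  zeros at y ∈ {0}
  x = 2: [0↦0, 1↦3, 2↦3, 3↦3, 4↦1]  zeros at y ∈ {0}
  x = 3: [0↦4, 1↦2, 2↦4, 3↦3, 4↦2]  zeros at y ∈ ∅
  x = 4: [0↦0, 1↦3, 2↦2, 3↦0, 4↦0]  zeros at y ∈ {0, 3, 4}
Collecting zeros: affine points = {(0, 2), (1, 0), (2, 0), (4, 0), (4, 3), (4, 4)}.
Total count |C(F_5)_aff| = 6.


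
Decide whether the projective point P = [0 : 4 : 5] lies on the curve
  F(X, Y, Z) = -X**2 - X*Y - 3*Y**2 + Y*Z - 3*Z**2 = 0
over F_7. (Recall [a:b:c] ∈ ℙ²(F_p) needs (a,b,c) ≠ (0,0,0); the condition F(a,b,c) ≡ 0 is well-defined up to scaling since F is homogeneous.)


F(0,4,5) ≡ 2 (mod 7); P is NOT on the curve.

Evaluate F(0, 4, 5) term-by-term (mod 7).
  -X**2 ↦ -1·0·1·1 = 0
  -X*Y ↦ -1·0·4·1 = 0
  -3*Y**2 ↦ -3·1·16·1 = -48
  Y*Z ↦ 1·1·4·5 = 20
  -3*Z**2 ↦ -3·1·1·25 = -75
Sum: F(0, 4, 5) = (0) + (0) + (-48) + (20) + (-75) = -103.
Reducing mod 7: -103 ≡ 2 (mod 7).
Since F(a, b, c) ≡ 2 ≠ 0 (mod 7), P does NOT lie on the curve.


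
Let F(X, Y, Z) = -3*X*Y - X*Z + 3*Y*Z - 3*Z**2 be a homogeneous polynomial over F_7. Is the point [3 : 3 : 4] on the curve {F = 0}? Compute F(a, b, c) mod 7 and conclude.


F(3,3,4) ≡ 5 (mod 7); P is NOT on the curve.

Evaluate F(3, 3, 4) term-by-term (mod 7).
  -3*X*Y ↦ -3·3·3·1 = -27
  -X*Z ↦ -1·3·1·4 = -12
  3*Y*Z ↦ 3·1·3·4 = 36
  -3*Z**2 ↦ -3·1·1·16 = -48
Sum: F(3, 3, 4) = (-27) + (-12) + (36) + (-48) = -51.
Reducing mod 7: -51 ≡ 5 (mod 7).
Since F(a, b, c) ≡ 5 ≠ 0 (mod 7), P does NOT lie on the curve.


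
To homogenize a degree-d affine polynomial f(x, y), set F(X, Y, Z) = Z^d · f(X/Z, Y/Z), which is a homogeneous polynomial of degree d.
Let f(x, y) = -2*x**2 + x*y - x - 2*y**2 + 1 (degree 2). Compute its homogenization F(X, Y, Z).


F(X, Y, Z) = -2*X**2 + X*Y - X*Z - 2*Y**2 + Z**2

deg(f) = 2.
Substitute x = X/Z, y = Y/Z into f, then multiply by Z^2.
  monomial -2·x^2·y^0 ↦ -2·X^2·Y^0·Z^0.
  monomial 1·x^1·y^1 ↦ 1·X^1·Y^1·Z^0.
  monomial -1·x^1·y^0 ↦ -1·X^1·Y^0·Z^1.
  monomial -2·x^0·y^2 ↦ -2·X^0·Y^2·Z^0.
  monomial 1·x^0·y^0 ↦ 1·X^0·Y^0·Z^2.
Collecting: F(X, Y, Z) = -2*X**2 + X*Y - X*Z - 2*Y**2 + Z**2.


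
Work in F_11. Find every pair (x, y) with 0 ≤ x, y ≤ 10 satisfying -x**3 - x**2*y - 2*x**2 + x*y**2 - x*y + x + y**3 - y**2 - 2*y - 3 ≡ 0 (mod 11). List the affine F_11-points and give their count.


Affine F_11-points: {(0, 6), (0, 8), (0, 9), (1, 6), (2, 6), (2, 7), (2, 8), (7, 10), (9, 1), (10, 8)}; count = 10.

For each of the 121 pairs (x, y) ∈ F_11², evaluate f(x, y) mod 11. Record the zeros.
  x = 0: [0↦8, 1↦6, 2↦8, 3↦9, 4↦4, 5↦10, 6↦0, 7↦2, 8↦0, 9↦0, 10↦8]  zeros at y ∈ {6, 8, 9}
  x = 1: [0↦6, 1↦3, 2↦6, 3↦10, 4↦10, 5↦1, 6↦0, 7↦2, 8↦2, 9↦6, 10↦9]  zeros at y ∈ {6}
  x = 2: [0↦5, 1↦10, 2↦1, 3↦6, 4↦9, 5↦5, 6↦0, 7↦0, 8↦0, 9↦6, 10↦2]  zeros at y ∈ {6, 7, 8}
  x = 3: [0↦10, 1↦10, 2↦9, 3↦2, 4↦6, 5↦5, 6↦5, 7↦1, 8↦10, 9↦5, 10↦3]  zeros at y ∈ ∅
  x = 4: [0↦4, 1↦8, 2↦2, 3↦3, 4↦6, 5↦6, 6↦9, 7↦10, 8↦4, 9↦8, 10↦6]  zeros at y ∈ ∅
  x = 5: [0↦3, 1↦9, 2↦7, 3↦3, 4↦3, 5↦2, 6↦6, 7↦10, 8↦9, 9↦9, 10↦5]  zeros at y ∈ ∅
  x = 6: [0↦1, 1↦7, 2↦7, 3↦7, 4↦2, 5↦9, 6↦1, 7↦6, 8↦8, 9↦2, 10↦5]  zeros at y ∈ ∅
  x = 7: [0↦3, 1↦7, 2↦7, 3↦9, 4↦8, 5↦10, 6↦10, 7↦3, 8↦6, 9↦3, 10↦0]  zeros at y ∈ {10}
  x = 8: [0↦3, 1↦3, 2↦1, 3↦3, 4↦4, 5↦10, 6↦5, 7↦6, 8↦8, 9↦6, 10↦6]  zeros at y ∈ ∅
  x = 9: [0↦6, 1↦0, 2↦5, 3↦5, 4↦6, 5↦3, 6↦2, 7↦9, 8↦8, 9↦5, 10↦6]  zeros at y ∈ {1}
  x = 10: [0↦6, 1↦3, 2↦2, 3↦9, 4↦8, 5↦5, 6↦6, 7↦6, 8↦0, 9↦5, 10↦5]  zeros at y ∈ {8}
Collecting zeros: affine points = {(0, 6), (0, 8), (0, 9), (1, 6), (2, 6), (2, 7), (2, 8), (7, 10), (9, 1), (10, 8)}.
Total count |C(F_11)_aff| = 10.


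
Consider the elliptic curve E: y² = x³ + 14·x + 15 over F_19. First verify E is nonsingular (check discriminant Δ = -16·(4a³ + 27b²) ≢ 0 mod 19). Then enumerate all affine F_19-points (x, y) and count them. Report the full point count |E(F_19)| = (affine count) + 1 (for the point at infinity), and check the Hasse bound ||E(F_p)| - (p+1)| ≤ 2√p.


Affine points = {(1, 7), (1, 12), (5, 1), (5, 18), (6, 7), (6, 12), (7, 0), (12, 7), (12, 12), (13, 0), (15, 3), (15, 16), (17, 6), (17, 13), (18, 0)}; affine count = 15; |E(F_19)| = 16.

Discriminant check: Δ ∝ 4a³ + 27b² = 4·14³ + 27·15² = 4·2744 + 27·225 ≡ 8 (mod 19). Nonzero ⇒ E is nonsingular.
For each x ∈ F_19, compute rhs = x³ + 14·x + 15 mod 19, then count y ∈ F_19 with y² ≡ rhs.
  x = 0: rhs = 15, matching y values: none (0 points).
  x = 1: rhs = 11, matching y values: 7, 12 (2 points).
  x = 2: rhs = 13, matching y values: none (0 points).
  x = 3: rhs = 8, matching y values: none (0 points).
  x = 4: rhs = 2, matching y values: none (0 points).
  x = 5: rhs = 1, matching y values: 1, 18 (2 points).
  x = 6: rhs = 11, matching y values: 7, 12 (2 points).
  x = 7: rhs = 0, matching y values: 0 (1 points).
  x = 8: rhs = 12, matching y values: none (0 points).
  x = 9: rhs = 15, matching y values: none (0 points).
  x = 10: rhs = 15, matching y values: none (0 points).
  x = 11: rhs = 18, matching y values: none (0 points).
  x = 12: rhs = 11, matching y values: 7, 12 (2 points).
  x = 13: rhs = 0, matching y values: 0 (1 points).
  x = 14: rhs = 10, matching y values: none (0 points).
  x = 15: rhs = 9, matching y values: 3, 16 (2 points).
  x = 16: rhs = 3, matching y values: none (0 points).
  x = 17: rhs = 17, matching y values: 6, 13 (2 points).
  x = 18: rhs = 0, matching y values: 0 (1 points).
Total affine count: 15.
Full point count |E(F_19)| = 15 + 1 = 16.
Hasse bound: |16 − (19+1)| = |-4| = 4 ≤ 2√19 ≈ 8.7178 ✓.


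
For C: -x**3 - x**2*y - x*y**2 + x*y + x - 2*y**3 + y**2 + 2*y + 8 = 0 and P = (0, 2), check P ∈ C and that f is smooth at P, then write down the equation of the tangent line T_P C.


Tangent line at P: -x - 18*y + 36 = 0.

Step 1: f(0, 2) = 0, so P lies on C.
Step 2: partial derivatives
  f_x(x, y) = -3*x**2 - 2*x*y - y**2 + y + 1, f_y(x, y) = -x**2 - 2*x*y + x - 6*y**2 + 2*y + 2.
  f_x(P) = -1, f_y(P) = -18 (gradient nonzero, so P is smooth).
Step 3: tangent line at P: -1·(x − 0) + -18·(y − 2) = 0.
Expanding: -x - 18*y + 36 = 0.


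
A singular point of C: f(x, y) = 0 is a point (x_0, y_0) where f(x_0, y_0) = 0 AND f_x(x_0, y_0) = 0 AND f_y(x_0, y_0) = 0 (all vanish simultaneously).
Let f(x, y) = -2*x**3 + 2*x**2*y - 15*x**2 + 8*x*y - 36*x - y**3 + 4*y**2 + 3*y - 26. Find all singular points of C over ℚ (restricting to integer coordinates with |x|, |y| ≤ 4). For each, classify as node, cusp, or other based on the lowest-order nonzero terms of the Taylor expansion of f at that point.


Singular points: {(-2, 1)}; classification: node.

Compute partial derivatives:
  f_x = -6*x**2 + 4*x*y - 30*x + 8*y - 36.
  f_y = 2*x**2 + 8*x - 3*y**2 + 8*y + 3.
Scan x_0 ∈ {−4, ..., 4}. For each x_0, f_y(x_0, y) is a polynomial in y; find its integer roots y ∈ {−4, ..., 4}, then test f_x and f at those candidates.
  x = -4: f_y(-4, y) = -3*y**2 + 8*y + 3; vanishes at y ∈ {3}. (-4, 3): f_x = -36 ≠ 0.
  x = -3: f_y(-3, y) = -3*y**2 + 8*y - 3; no integer root y with |y| ≤ 4.
  x = -2: f_y(-2, y) = -3*y**2 + 8*y - 5; vanishes at y ∈ {1}. (-2, 1): f_x = 0, f = 0 — SINGULAR.
  x = -1: f_y(-1, y) = -3*y**2 + 8*y - 3; no integer root y with |y| ≤ 4.
  x = 0: f_y(0, y) = -3*y**2 + 8*y + 3; vanishes at y ∈ {3}. (0, 3): f_x = -12 ≠ 0.
  x = 1: f_y(1, y) = -3*y**2 + 8*y + 13; no integer root y with |y| ≤ 4.
  x = 2: f_y(2, y) = -3*y**2 + 8*y + 27; no integer root y with |y| ≤ 4.
  x = 3: f_y(3, y) = -3*y**2 + 8*y + 45; no integer root y with |y| ≤ 4.
  x = 4: f_y(4, y) = -3*y**2 + 8*y + 67; no integer root y with |y| ≤ 4.
Only singular point on the grid: (-2, 1).
Classify: substitute x = -2 + u, y = 1 + v and expand: f = -2*u**3 + 2*u**2*v - u**2 - v**3 + v**2.
No constant or linear terms (consistent with a singular point). Quadratic part: -u**2 + v**2. Cubic part: -2*u**3 + 2*u**2*v - v**3.
The quadratic part v**2 - u**2 = (v − u)(v + u) splits into two distinct linear factors, so there are two distinct tangent lines y − 1 = ±(x − -2) — this is a node (ordinary double point).
Classification: node.


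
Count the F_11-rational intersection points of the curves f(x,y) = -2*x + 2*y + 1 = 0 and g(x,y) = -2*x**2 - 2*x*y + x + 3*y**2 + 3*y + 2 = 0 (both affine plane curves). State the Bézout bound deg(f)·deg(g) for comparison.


Common zeros: {(5, 10), (8, 2)}; count = 2; Bézout bound = 2.

deg(f) = 1, deg(g) = 2, so Bézout bound = 2.
Scan x ∈ F_11. For each x, list the y ∈ F_11 with f(x, y) ≡ 0 and those with g(x, y) ≡ 0 (mod 11); the common zeros in that column are the intersection.
  x = 0: f ≡ 0 at y ∈ {5}; g ≡ 0 at y ∈ ∅; common: ∅.
  x = 1: f ≡ 0 at y ∈ {6}; g ≡ 0 at y ∈ {9}; common: ∅.
  x = 2: f ≡ 0 at y ∈ {7}; g ≡ 0 at y ∈ {5, 10}; common: ∅.
  x = 3: f ≡ 0 at y ∈ {8}; g ≡ 0 at y ∈ {6}; common: ∅.
  x = 4: f ≡ 0 at y ∈ {9}; g ≡ 0 at y ∈ ∅; common: ∅.
  x = 5: f ≡ 0 at y ∈ {10}; g ≡ 0 at y ∈ {7, 10}; common: {10}.
  x = 6: f ≡ 0 at y ∈ {0}; g ≡ 0 at y ∈ ∅; common: ∅.
  x = 7: f ≡ 0 at y ∈ {1}; g ≡ 0 at y ∈ {2, 9}; common: ∅.
  x = 8: f ≡ 0 at y ∈ {2}; g ≡ 0 at y ∈ {2, 6}; common: {2}.
  x = 9: f ≡ 0 at y ∈ {3}; g ≡ 0 at y ∈ ∅; common: ∅.
  x = 10: f ≡ 0 at y ∈ {4}; g ≡ 0 at y ∈ {5, 8}; common: ∅.
Collecting: common zeros = {(5, 10), (8, 2)}, so the count is 2.
Comparison with the Bézout bound: 2 ≤ 2 = deg(f)·deg(g), as expected for curves with no common component (the bound is attained).


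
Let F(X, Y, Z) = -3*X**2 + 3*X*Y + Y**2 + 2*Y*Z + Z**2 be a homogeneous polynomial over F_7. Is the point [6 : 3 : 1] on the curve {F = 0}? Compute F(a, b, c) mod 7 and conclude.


F(6,3,1) ≡ 4 (mod 7); P is NOT on the curve.

Evaluate F(6, 3, 1) term-by-term (mod 7).
  -3*X**2 ↦ -3·36·1·1 = -108
  3*X*Y ↦ 3·6·3·1 = 54
  Y**2 ↦ 1·1·9·1 = 9
  2*Y*Z ↦ 2·1·3·1 = 6
  Z**2 ↦ 1·1·1·1 = 1
Sum: F(6, 3, 1) = (-108) + (54) + (9) + (6) + (1) = -38.
Reducing mod 7: -38 ≡ 4 (mod 7).
Since F(a, b, c) ≡ 4 ≠ 0 (mod 7), P does NOT lie on the curve.


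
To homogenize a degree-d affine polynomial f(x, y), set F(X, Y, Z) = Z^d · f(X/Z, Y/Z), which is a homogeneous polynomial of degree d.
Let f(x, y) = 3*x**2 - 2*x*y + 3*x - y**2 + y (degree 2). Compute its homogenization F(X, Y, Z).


F(X, Y, Z) = 3*X**2 - 2*X*Y + 3*X*Z - Y**2 + Y*Z

deg(f) = 2.
Substitute x = X/Z, y = Y/Z into f, then multiply by Z^2.
  monomial 3·x^2·y^0 ↦ 3·X^2·Y^0·Z^0.
  monomial -2·x^1·y^1 ↦ -2·X^1·Y^1·Z^0.
  monomial 3·x^1·y^0 ↦ 3·X^1·Y^0·Z^1.
  monomial -1·x^0·y^2 ↦ -1·X^0·Y^2·Z^0.
  monomial 1·x^0·y^1 ↦ 1·X^0·Y^1·Z^1.
Collecting: F(X, Y, Z) = 3*X**2 - 2*X*Y + 3*X*Z - Y**2 + Y*Z.


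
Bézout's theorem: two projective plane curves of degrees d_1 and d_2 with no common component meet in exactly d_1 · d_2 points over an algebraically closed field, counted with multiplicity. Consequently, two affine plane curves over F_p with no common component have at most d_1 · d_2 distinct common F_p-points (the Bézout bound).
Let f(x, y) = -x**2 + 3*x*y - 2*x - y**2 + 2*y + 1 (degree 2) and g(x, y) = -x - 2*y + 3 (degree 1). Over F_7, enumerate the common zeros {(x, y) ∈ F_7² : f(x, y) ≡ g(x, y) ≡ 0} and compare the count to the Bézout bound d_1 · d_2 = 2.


Common zeros: {(0, 5), (3, 0)}; count = 2; Bézout bound = 2.

deg(f) = 2, deg(g) = 1, so Bézout bound = 2.
Scan x ∈ F_7. For each x, list the y ∈ F_7 with f(x, y) ≡ 0 and those with g(x, y) ≡ 0 (mod 7); the common zeros in that column are the intersection.
  x = 0: f ≡ 0 at y ∈ {4, 5}; g ≡ 0 at y ∈ {5}; common: {5}.
  x = 1: f ≡ 0 at y ∈ ∅; g ≡ 0 at y ∈ {1}; common: ∅.
  x = 2: f ≡ 0 at y ∈ {0, 1}; g ≡ 0 at y ∈ {4}; common: ∅.
  x = 3: f ≡ 0 at y ∈ {0, 4}; g ≡ 0 at y ∈ {0}; common: {0}.
  x = 4: f ≡ 0 at y ∈ ∅; g ≡ 0 at y ∈ {3}; common: ∅.
  x = 5: f ≡ 0 at y ∈ ∅; g ≡ 0 at y ∈ {6}; common: ∅.
  x = 6: f ≡ 0 at y ∈ {1, 5}; g ≡ 0 at y ∈ {2}; common: ∅.
Collecting: common zeros = {(0, 5), (3, 0)}, so the count is 2.
Comparison with the Bézout bound: 2 ≤ 2 = deg(f)·deg(g), as expected for curves with no common component (the bound is attained).


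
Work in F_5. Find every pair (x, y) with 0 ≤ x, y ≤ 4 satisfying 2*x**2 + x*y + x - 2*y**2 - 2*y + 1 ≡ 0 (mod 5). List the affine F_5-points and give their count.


Affine F_5-points: {(4, 3)}; count = 1.

For each of the 25 pairs (x, y) ∈ F_5², evaluate f(x, y) mod 5. Record the zeros.
  x = 0: [0↦1, 1↦2, 2↦4, 3↦2, 4↦1]  zeros at y ∈ ∅
  x = 1: [0↦4, 1↦1, 2↦4, 3↦3, 4↦3]  zeros at y ∈ ∅
  x = 2: [0↦1, 1↦4, 2↦3, 3↦3, 4↦4]  zeros at y ∈ ∅
  x = 3: [0↦2, 1↦1, 2↦1, 3↦2, 4↦4]  zeros at y ∈ ∅
  x = 4: [0↦2, 1↦2, 2↦3, 3↦0, 4↦3]  zeros at y ∈ {3}
Collecting zeros: affine points = {(4, 3)}.
Total count |C(F_5)_aff| = 1.


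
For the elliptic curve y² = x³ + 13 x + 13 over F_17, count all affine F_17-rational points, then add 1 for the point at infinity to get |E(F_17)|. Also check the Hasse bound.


Affine points = {(0, 8), (0, 9), (2, 8), (2, 9), (5, 4), (5, 13), (6, 1), (6, 16), (8, 0), (9, 3), (9, 14), (10, 2), (10, 15), (11, 5), (11, 12), (13, 4), (13, 13), (14, 7), (14, 10), (15, 8), (15, 9), (16, 4), (16, 13)}; affine count = 23; |E(F_17)| = 24.

Discriminant check: Δ ∝ 4a³ + 27b² = 4·13³ + 27·13² = 4·2197 + 27·169 ≡ 6 (mod 17). Nonzero ⇒ E is nonsingular.
For each x ∈ F_17, compute rhs = x³ + 13·x + 13 mod 17, then count y ∈ F_17 with y² ≡ rhs.
  x = 0: rhs = 13, matching y values: 8, 9 (2 points).
  x = 1: rhs = 10, matching y values: none (0 points).
  x = 2: rhs = 13, matching y values: 8, 9 (2 points).
  x = 3: rhs = 11, matching y values: none (0 points).
  x = 4: rhs = 10, matching y values: none (0 points).
  x = 5: rhs = 16, matching y values: 4, 13 (2 points).
  x = 6: rhs = 1, matching y values: 1, 16 (2 points).
  x = 7: rhs = 5, matching y values: none (0 points).
  x = 8: rhs = 0, matching y values: 0 (1 points).
  x = 9: rhs = 9, matching y values: 3, 14 (2 points).
  x = 10: rhs = 4, matching y values: 2, 15 (2 points).
  x = 11: rhs = 8, matching y values: 5, 12 (2 points).
  x = 12: rhs = 10, matching y values: none (0 points).
  x = 13: rhs = 16, matching y values: 4, 13 (2 points).
  x = 14: rhs = 15, matching y values: 7, 10 (2 points).
  x = 15: rhs = 13, matching y values: 8, 9 (2 points).
  x = 16: rhs = 16, matching y values: 4, 13 (2 points).
Total affine count: 23.
Full point count |E(F_17)| = 23 + 1 = 24.
Hasse bound: |24 − (17+1)| = |6| = 6 ≤ 2√17 ≈ 8.2462 ✓.


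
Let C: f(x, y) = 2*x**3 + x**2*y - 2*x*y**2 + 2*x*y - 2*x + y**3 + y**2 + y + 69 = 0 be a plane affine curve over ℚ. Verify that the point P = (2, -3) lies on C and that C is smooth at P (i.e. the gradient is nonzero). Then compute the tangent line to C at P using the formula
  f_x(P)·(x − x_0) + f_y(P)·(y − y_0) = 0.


Tangent line at P: -14*x + 54*y + 190 = 0.

Step 1: f(2, -3) = 0, so P lies on C.
Step 2: partial derivatives
  f_x(x, y) = 6*x**2 + 2*x*y - 2*y**2 + 2*y - 2, f_y(x, y) = x**2 - 4*x*y + 2*x + 3*y**2 + 2*y + 1.
  f_x(P) = -14, f_y(P) = 54 (gradient nonzero, so P is smooth).
Step 3: tangent line at P: -14·(x − 2) + 54·(y − -3) = 0.
Expanding: -14*x + 54*y + 190 = 0.


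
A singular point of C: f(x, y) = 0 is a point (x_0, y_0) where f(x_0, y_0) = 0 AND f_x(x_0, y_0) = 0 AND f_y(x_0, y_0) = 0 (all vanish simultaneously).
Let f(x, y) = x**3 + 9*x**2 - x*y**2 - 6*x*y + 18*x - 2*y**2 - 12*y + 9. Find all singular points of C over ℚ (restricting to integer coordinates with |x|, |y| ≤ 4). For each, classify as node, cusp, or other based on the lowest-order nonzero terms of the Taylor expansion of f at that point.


Singular points: {(-3, -3)}; classification: cusp.

Compute partial derivatives:
  f_x = 3*x**2 + 18*x - y**2 - 6*y + 18.
  f_y = -2*x*y - 6*x - 4*y - 12.
Scan x_0 ∈ {−4, ..., 4}. For each x_0, f_y(x_0, y) is a polynomial in y; find its integer roots y ∈ {−4, ..., 4}, then test f_x and f at those candidates.
  x = -4: f_y(-4, y) = 4*y + 12; vanishes at y ∈ {-3}. (-4, -3): f_x = 3 ≠ 0.
  x = -3: f_y(-3, y) = 2*y + 6; vanishes at y ∈ {-3}. (-3, -3): f_x = 0, f = 0 — SINGULAR.
  x = -2: f_y(-2, y) = 0; vanishes at y ∈ {-4, -3, -2, -1, 0, 1, 2, 3, 4}. (-2, -4): f_x = 2 ≠ 0; (-2, -3): f_x = 3 ≠ 0; (-2, -2): f_x = 2 ≠ 0; (-2, -1): f_x = -1 ≠ 0; (-2, 0): f_x = -6 ≠ 0; (-2, 1): f_x = -13 ≠ 0; (-2, 2): f_x = -22 ≠ 0; (-2, 3): f_x = -33 ≠ 0; (-2, 4): f_x = -46 ≠ 0.
  x = -1: f_y(-1, y) = -2*y - 6; vanishes at y ∈ {-3}. (-1, -3): f_x = 12 ≠ 0.
  x = 0: f_y(0, y) = -4*y - 12; vanishes at y ∈ {-3}. (0, -3): f_x = 27 ≠ 0.
  x = 1: f_y(1, y) = -6*y - 18; vanishes at y ∈ {-3}. (1, -3): f_x = 48 ≠ 0.
  x = 2: f_y(2, y) = -8*y - 24; vanishes at y ∈ {-3}. (2, -3): f_x = 75 ≠ 0.
  x = 3: f_y(3, y) = -10*y - 30; vanishes at y ∈ {-3}. (3, -3): f_x = 108 ≠ 0.
  x = 4: f_y(4, y) = -12*y - 36; vanishes at y ∈ {-3}. (4, -3): f_x = 147 ≠ 0.
Only singular point on the grid: (-3, -3).
Classify: substitute x = -3 + u, y = -3 + v and expand: f = u**3 - u*v**2 + v**2.
No constant or linear terms (consistent with a singular point). Quadratic part: v**2. Cubic part: u**3 - u*v**2.
The quadratic part v**2 is a perfect square, so there is a single (double) tangent line v = 0, i.e. y = -3. Restricting the cubic part to that line (v = 0) leaves u**3 ≠ 0, so f is not divisible by v and the branch is v² ≈ -u**3 to lowest order — this is a cusp.
Classification: cusp.
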